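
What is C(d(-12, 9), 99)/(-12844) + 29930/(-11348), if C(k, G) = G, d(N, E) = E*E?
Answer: -96386093/36438428 ≈ -2.6452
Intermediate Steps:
d(N, E) = E**2
C(d(-12, 9), 99)/(-12844) + 29930/(-11348) = 99/(-12844) + 29930/(-11348) = 99*(-1/12844) + 29930*(-1/11348) = -99/12844 - 14965/5674 = -96386093/36438428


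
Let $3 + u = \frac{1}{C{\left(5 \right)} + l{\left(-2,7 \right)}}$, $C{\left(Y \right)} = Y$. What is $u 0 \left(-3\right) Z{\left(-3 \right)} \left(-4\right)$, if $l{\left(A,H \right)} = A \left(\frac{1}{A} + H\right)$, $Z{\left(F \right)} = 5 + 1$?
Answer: $0$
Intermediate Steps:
$Z{\left(F \right)} = 6$
$l{\left(A,H \right)} = A \left(H + \frac{1}{A}\right)$
$u = - \frac{25}{8}$ ($u = -3 + \frac{1}{5 + \left(1 - 14\right)} = -3 + \frac{1}{5 - 13} = -3 + \frac{1}{-8} = -3 - \frac{1}{8} = - \frac{25}{8} \approx -3.125$)
$u 0 \left(-3\right) Z{\left(-3 \right)} \left(-4\right) = - \frac{25 \cdot 0 \left(-3\right) 6}{8} \left(-4\right) = - \frac{25 \cdot 0 \cdot 6}{8} \left(-4\right) = \left(- \frac{25}{8}\right) 0 \left(-4\right) = 0 \left(-4\right) = 0$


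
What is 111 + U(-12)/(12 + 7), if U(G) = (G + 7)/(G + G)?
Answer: 50621/456 ≈ 111.01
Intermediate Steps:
U(G) = (7 + G)/(2*G) (U(G) = (7 + G)/((2*G)) = (7 + G)*(1/(2*G)) = (7 + G)/(2*G))
111 + U(-12)/(12 + 7) = 111 + ((1/2)*(7 - 12)/(-12))/(12 + 7) = 111 + ((1/2)*(-1/12)*(-5))/19 = 111 + (5/24)*(1/19) = 111 + 5/456 = 50621/456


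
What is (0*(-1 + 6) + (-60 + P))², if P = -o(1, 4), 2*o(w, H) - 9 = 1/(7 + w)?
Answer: 1067089/256 ≈ 4168.3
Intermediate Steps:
o(w, H) = 9/2 + 1/(2*(7 + w))
P = -73/16 (P = -(64 + 9*1)/(2*(7 + 1)) = -(64 + 9)/(2*8) = -73/(2*8) = -1*73/16 = -73/16 ≈ -4.5625)
(0*(-1 + 6) + (-60 + P))² = (0*(-1 + 6) + (-60 - 73/16))² = (0*5 - 1033/16)² = (0 - 1033/16)² = (-1033/16)² = 1067089/256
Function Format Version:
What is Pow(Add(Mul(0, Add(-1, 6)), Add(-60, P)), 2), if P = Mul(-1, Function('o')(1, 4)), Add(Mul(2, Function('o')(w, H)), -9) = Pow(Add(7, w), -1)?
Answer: Rational(1067089, 256) ≈ 4168.3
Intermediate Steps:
Function('o')(w, H) = Add(Rational(9, 2), Mul(Rational(1, 2), Pow(Add(7, w), -1)))
P = Rational(-73, 16) (P = Mul(-1, Mul(Rational(1, 2), Pow(Add(7, 1), -1), Add(64, Mul(9, 1)))) = Mul(-1, Mul(Rational(1, 2), Pow(8, -1), Add(64, 9))) = Mul(-1, Mul(Rational(1, 2), Rational(1, 8), 73)) = Mul(-1, Rational(73, 16)) = Rational(-73, 16) ≈ -4.5625)
Pow(Add(Mul(0, Add(-1, 6)), Add(-60, P)), 2) = Pow(Add(Mul(0, Add(-1, 6)), Add(-60, Rational(-73, 16))), 2) = Pow(Add(Mul(0, 5), Rational(-1033, 16)), 2) = Pow(Add(0, Rational(-1033, 16)), 2) = Pow(Rational(-1033, 16), 2) = Rational(1067089, 256)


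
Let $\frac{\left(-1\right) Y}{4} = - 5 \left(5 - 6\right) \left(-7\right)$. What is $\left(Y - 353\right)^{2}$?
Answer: $45369$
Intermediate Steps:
$Y = 140$ ($Y = - 4 - 5 \left(5 - 6\right) \left(-7\right) = - 4 \left(-5\right) \left(-1\right) \left(-7\right) = - 4 \cdot 5 \left(-7\right) = \left(-4\right) \left(-35\right) = 140$)
$\left(Y - 353\right)^{2} = \left(140 - 353\right)^{2} = \left(-213\right)^{2} = 45369$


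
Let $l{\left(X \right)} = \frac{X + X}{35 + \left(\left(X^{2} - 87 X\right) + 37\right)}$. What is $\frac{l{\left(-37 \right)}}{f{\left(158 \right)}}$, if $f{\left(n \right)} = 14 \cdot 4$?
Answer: $- \frac{37}{130480} \approx -0.00028357$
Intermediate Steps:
$f{\left(n \right)} = 56$
$l{\left(X \right)} = \frac{2 X}{72 + X^{2} - 87 X}$ ($l{\left(X \right)} = \frac{2 X}{35 + \left(37 + X^{2} - 87 X\right)} = \frac{2 X}{72 + X^{2} - 87 X}$)
$\frac{l{\left(-37 \right)}}{f{\left(158 \right)}} = \frac{2 \left(-37\right) \frac{1}{72 + \left(-37\right)^{2} - -3219}}{56} = 2 \left(-37\right) \frac{1}{72 + 1369 + 3219} \cdot \frac{1}{56} = 2 \left(-37\right) \frac{1}{4660} \cdot \frac{1}{56} = \left(- \frac{37}{2330}\right) \frac{1}{56} = - \frac{37}{130480}$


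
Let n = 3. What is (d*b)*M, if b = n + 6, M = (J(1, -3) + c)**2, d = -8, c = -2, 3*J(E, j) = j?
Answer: -648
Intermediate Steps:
J(E, j) = j/3
M = 9 (M = ((1/3)*(-3) - 2)**2 = (-1 - 2)**2 = (-3)**2 = 9)
b = 9 (b = 3 + 6 = 9)
(d*b)*M = -8*9*9 = -72*9 = -648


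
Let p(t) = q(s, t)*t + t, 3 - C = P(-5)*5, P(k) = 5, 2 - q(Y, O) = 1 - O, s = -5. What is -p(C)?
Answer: -440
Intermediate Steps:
q(Y, O) = 1 + O (q(Y, O) = 2 - (1 - O) = 2 + (-1 + O) = 1 + O)
C = -22 (C = 3 - 5*5 = 3 - 1*25 = 3 - 25 = -22)
p(t) = t + t*(1 + t) (p(t) = (1 + t)*t + t = t*(1 + t) + t = t + t*(1 + t))
-p(C) = -(-22)*(2 - 22) = -(-22)*(-20) = -1*440 = -440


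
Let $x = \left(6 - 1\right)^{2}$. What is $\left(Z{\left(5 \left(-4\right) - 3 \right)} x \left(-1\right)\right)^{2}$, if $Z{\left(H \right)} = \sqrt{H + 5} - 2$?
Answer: $-8750 - 7500 i \sqrt{2} \approx -8750.0 - 10607.0 i$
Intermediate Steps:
$x = 25$ ($x = 5^{2} = 25$)
$Z{\left(H \right)} = -2 + \sqrt{5 + H}$ ($Z{\left(H \right)} = \sqrt{5 + H} - 2 = -2 + \sqrt{5 + H}$)
$\left(Z{\left(5 \left(-4\right) - 3 \right)} x \left(-1\right)\right)^{2} = \left(\left(-2 + \sqrt{5 + \left(5 \left(-4\right) - 3\right)}\right) 25 \left(-1\right)\right)^{2} = \left(\left(-2 + \sqrt{5 - 23}\right) 25 \left(-1\right)\right)^{2} = \left(\left(-2 + \sqrt{-18}\right) 25 \left(-1\right)\right)^{2} = \left(\left(-2 + 3 i \sqrt{2}\right) 25 \left(-1\right)\right)^{2} = \left(\left(-50 + 75 i \sqrt{2}\right) \left(-1\right)\right)^{2} = \left(50 - 75 i \sqrt{2}\right)^{2}$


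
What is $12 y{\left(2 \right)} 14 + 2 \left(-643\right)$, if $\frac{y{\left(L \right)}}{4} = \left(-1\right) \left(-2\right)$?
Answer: $58$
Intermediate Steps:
$y{\left(L \right)} = 8$ ($y{\left(L \right)} = 4 \left(\left(-1\right) \left(-2\right)\right) = 4 \cdot 2 = 8$)
$12 y{\left(2 \right)} 14 + 2 \left(-643\right) = 12 \cdot 8 \cdot 14 + 2 \left(-643\right) = 96 \cdot 14 - 1286 = 1344 - 1286 = 58$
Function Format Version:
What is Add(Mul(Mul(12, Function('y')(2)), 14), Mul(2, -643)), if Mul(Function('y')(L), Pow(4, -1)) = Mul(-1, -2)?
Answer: 58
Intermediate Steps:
Function('y')(L) = 8 (Function('y')(L) = Mul(4, Mul(-1, -2)) = Mul(4, 2) = 8)
Add(Mul(Mul(12, Function('y')(2)), 14), Mul(2, -643)) = Add(Mul(Mul(12, 8), 14), Mul(2, -643)) = Add(Mul(96, 14), -1286) = Add(1344, -1286) = 58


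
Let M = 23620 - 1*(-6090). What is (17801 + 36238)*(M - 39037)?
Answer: -504021753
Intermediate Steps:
M = 29710 (M = 23620 + 6090 = 29710)
(17801 + 36238)*(M - 39037) = (17801 + 36238)*(29710 - 39037) = 54039*(-9327) = -504021753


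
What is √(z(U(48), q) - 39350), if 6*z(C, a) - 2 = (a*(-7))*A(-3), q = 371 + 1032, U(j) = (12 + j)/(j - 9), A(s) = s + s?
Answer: I*√265758/3 ≈ 171.84*I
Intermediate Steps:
A(s) = 2*s
U(j) = (12 + j)/(-9 + j)
q = 1403
z(C, a) = ⅓ + 7*a (z(C, a) = ⅓ + ((a*(-7))*(2*(-3)))/6 = ⅓ + (-7*a*(-6))/6 = ⅓ + (42*a)/6 = ⅓ + 7*a)
√(z(U(48), q) - 39350) = √((⅓ + 7*1403) - 39350) = √((⅓ + 9821) - 39350) = √(29464/3 - 39350) = √(-88586/3) = I*√265758/3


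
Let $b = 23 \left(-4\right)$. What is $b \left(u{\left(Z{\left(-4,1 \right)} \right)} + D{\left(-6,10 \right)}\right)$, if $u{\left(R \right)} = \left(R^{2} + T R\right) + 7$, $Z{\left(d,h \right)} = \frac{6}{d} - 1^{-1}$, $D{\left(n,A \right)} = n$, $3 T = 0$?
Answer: $-667$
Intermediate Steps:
$T = 0$ ($T = \frac{1}{3} \cdot 0 = 0$)
$Z{\left(d,h \right)} = -1 + \frac{6}{d}$ ($Z{\left(d,h \right)} = \frac{6}{d} - 1 = -1 + \frac{6}{d}$)
$b = -92$
$u{\left(R \right)} = 7 + R^{2}$ ($u{\left(R \right)} = \left(R^{2} + 0 R\right) + 7 = \left(R^{2} + 0\right) + 7 = R^{2} + 7 = 7 + R^{2}$)
$b \left(u{\left(Z{\left(-4,1 \right)} \right)} + D{\left(-6,10 \right)}\right) = - 92 \left(\left(7 + \left(\frac{6 - -4}{-4}\right)^{2}\right) - 6\right) = - 92 \left(\left(7 + \left(- \frac{6 + 4}{4}\right)^{2}\right) - 6\right) = - 92 \left(\left(7 + \left(\left(- \frac{1}{4}\right) 10\right)^{2}\right) - 6\right) = - 92 \left(\left(7 + \left(- \frac{5}{2}\right)^{2}\right) - 6\right) = - 92 \left(\left(7 + \frac{25}{4}\right) - 6\right) = - 92 \left(\frac{53}{4} - 6\right) = \left(-92\right) \frac{29}{4} = -667$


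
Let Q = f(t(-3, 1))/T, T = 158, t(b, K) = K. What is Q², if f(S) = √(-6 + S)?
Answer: -5/24964 ≈ -0.00020029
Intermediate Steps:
Q = I*√5/158 (Q = √(-6 + 1)/158 = √(-5)*(1/158) = (I*√5)*(1/158) = I*√5/158 ≈ 0.014152*I)
Q² = (I*√5/158)² = -5/24964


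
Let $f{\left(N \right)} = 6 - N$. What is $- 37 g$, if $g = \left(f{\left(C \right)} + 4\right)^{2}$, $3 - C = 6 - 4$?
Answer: $-2997$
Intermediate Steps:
$C = 1$ ($C = 3 - \left(6 - 4\right) = 3 - 2 = 1$)
$g = 81$ ($g = \left(\left(6 - 1\right) + 4\right)^{2} = \left(5 + 4\right)^{2} = 9^{2} = 81$)
$- 37 g = \left(-37\right) 81 = -2997$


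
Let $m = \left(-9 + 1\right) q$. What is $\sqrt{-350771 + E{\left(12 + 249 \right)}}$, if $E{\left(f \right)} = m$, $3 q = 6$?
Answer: $i \sqrt{350787} \approx 592.27 i$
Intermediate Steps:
$q = 2$ ($q = \frac{1}{3} \cdot 6 = 2$)
$m = -16$ ($m = \left(-9 + 1\right) 2 = \left(-8\right) 2 = -16$)
$E{\left(f \right)} = -16$
$\sqrt{-350771 + E{\left(12 + 249 \right)}} = \sqrt{-350771 - 16} = \sqrt{-350787} = i \sqrt{350787}$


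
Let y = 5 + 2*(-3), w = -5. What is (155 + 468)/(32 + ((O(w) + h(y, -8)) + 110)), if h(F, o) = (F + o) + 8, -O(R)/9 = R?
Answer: 623/186 ≈ 3.3495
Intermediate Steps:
O(R) = -9*R
y = -1 (y = 5 - 6 = -1)
h(F, o) = 8 + F + o
(155 + 468)/(32 + ((O(w) + h(y, -8)) + 110)) = (155 + 468)/(32 + ((-9*(-5) + (8 - 1 - 8)) + 110)) = 623/(32 + ((45 - 1) + 110)) = 623/(32 + (44 + 110)) = 623/(32 + 154) = 623/186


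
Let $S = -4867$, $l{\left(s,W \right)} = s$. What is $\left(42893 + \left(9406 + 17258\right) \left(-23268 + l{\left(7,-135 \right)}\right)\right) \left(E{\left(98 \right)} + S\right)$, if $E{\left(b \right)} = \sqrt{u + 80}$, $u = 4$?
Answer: $3018456996337 - 1240376822 \sqrt{21} \approx 3.0128 \cdot 10^{12}$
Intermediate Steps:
$E{\left(b \right)} = 2 \sqrt{21}$ ($E{\left(b \right)} = \sqrt{4 + 80} = \sqrt{84} = 2 \sqrt{21}$)
$\left(42893 + \left(9406 + 17258\right) \left(-23268 + l{\left(7,-135 \right)}\right)\right) \left(E{\left(98 \right)} + S\right) = \left(42893 + \left(9406 + 17258\right) \left(-23268 + 7\right)\right) \left(2 \sqrt{21} - 4867\right) = \left(42893 + 26664 \left(-23261\right)\right) \left(-4867 + 2 \sqrt{21}\right) = \left(42893 - 620231304\right) \left(-4867 + 2 \sqrt{21}\right) = - 620188411 \left(-4867 + 2 \sqrt{21}\right) = 3018456996337 - 1240376822 \sqrt{21}$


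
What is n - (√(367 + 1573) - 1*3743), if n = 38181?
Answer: 41924 - 2*√485 ≈ 41880.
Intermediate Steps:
n - (√(367 + 1573) - 1*3743) = 38181 - (√(367 + 1573) - 1*3743) = 38181 - (√1940 - 3743) = 38181 - (2*√485 - 3743) = 38181 - (-3743 + 2*√485) = 38181 + (3743 - 2*√485) = 41924 - 2*√485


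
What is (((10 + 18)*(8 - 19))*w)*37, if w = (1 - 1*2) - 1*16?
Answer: 193732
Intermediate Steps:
w = -17 (w = (1 - 2) - 16 = -1 - 16 = -17)
(((10 + 18)*(8 - 19))*w)*37 = (((10 + 18)*(8 - 19))*(-17))*37 = ((28*(-11))*(-17))*37 = -308*(-17)*37 = 5236*37 = 193732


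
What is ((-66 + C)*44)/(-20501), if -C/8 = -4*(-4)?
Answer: 8536/20501 ≈ 0.41637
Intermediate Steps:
C = -128 (C = -(-32)*(-4) = -8*16 = -128)
((-66 + C)*44)/(-20501) = ((-66 - 128)*44)/(-20501) = -194*44*(-1/20501) = -8536*(-1/20501) = 8536/20501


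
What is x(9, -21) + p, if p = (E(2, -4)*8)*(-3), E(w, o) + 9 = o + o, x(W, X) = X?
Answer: 387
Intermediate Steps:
E(w, o) = -9 + 2*o (E(w, o) = -9 + (o + o) = -9 + 2*o)
p = 408 (p = ((-9 + 2*(-4))*8)*(-3) = ((-9 - 8)*8)*(-3) = -17*8*(-3) = -136*(-3) = 408)
x(9, -21) + p = -21 + 408 = 387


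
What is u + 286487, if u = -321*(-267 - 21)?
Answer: 378935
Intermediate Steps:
u = 92448 (u = -321*(-288) = 92448)
u + 286487 = 92448 + 286487 = 378935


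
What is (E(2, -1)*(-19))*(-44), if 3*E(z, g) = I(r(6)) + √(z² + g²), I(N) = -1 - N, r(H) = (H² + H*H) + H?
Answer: -66044/3 + 836*√5/3 ≈ -21392.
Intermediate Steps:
r(H) = H + 2*H² (r(H) = (H² + H²) + H = 2*H² + H = H + 2*H²)
E(z, g) = -79/3 + √(g² + z²)/3 (E(z, g) = ((-1 - 6*(1 + 2*6)) + √(z² + g²))/3 = ((-1 - 6*(1 + 12)) + √(g² + z²))/3 = ((-1 - 6*13) + √(g² + z²))/3 = ((-1 - 1*78) + √(g² + z²))/3 = ((-1 - 78) + √(g² + z²))/3 = (-79 + √(g² + z²))/3 = -79/3 + √(g² + z²)/3)
(E(2, -1)*(-19))*(-44) = ((-79/3 + √((-1)² + 2²)/3)*(-19))*(-44) = ((-79/3 + √(1 + 4)/3)*(-19))*(-44) = ((-79/3 + √5/3)*(-19))*(-44) = (1501/3 - 19*√5/3)*(-44) = -66044/3 + 836*√5/3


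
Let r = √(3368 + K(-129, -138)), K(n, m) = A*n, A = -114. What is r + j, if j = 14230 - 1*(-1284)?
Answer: 15514 + √18074 ≈ 15648.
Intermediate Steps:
K(n, m) = -114*n
r = √18074 (r = √(3368 - 114*(-129)) = √(3368 + 14706) = √18074 ≈ 134.44)
j = 15514 (j = 14230 + 1284 = 15514)
r + j = √18074 + 15514 = 15514 + √18074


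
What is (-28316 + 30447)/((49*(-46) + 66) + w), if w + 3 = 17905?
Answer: 2131/15714 ≈ 0.13561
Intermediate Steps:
w = 17902 (w = -3 + 17905 = 17902)
(-28316 + 30447)/((49*(-46) + 66) + w) = (-28316 + 30447)/((49*(-46) + 66) + 17902) = 2131/((-2254 + 66) + 17902) = 2131/(-2188 + 17902) = 2131/15714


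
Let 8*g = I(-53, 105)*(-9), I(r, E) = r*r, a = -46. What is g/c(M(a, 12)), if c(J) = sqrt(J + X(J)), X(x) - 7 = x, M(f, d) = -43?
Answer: 25281*I*sqrt(79)/632 ≈ 355.54*I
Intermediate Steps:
X(x) = 7 + x
I(r, E) = r**2
g = -25281/8 (g = ((-53)**2*(-9))/8 = (2809*(-9))/8 = (1/8)*(-25281) = -25281/8 ≈ -3160.1)
c(J) = sqrt(7 + 2*J) (c(J) = sqrt(J + (7 + J)) = sqrt(7 + 2*J))
g/c(M(a, 12)) = -25281/(8*sqrt(7 + 2*(-43))) = -25281/(8*sqrt(7 - 86)) = -25281*(-I*sqrt(79)/79)/8 = -(-25281)*I*sqrt(79)/632 = 25281*I*sqrt(79)/632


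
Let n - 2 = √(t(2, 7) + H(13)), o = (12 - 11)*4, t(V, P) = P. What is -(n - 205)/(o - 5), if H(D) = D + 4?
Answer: -203 + 2*√6 ≈ -198.10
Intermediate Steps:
o = 4 (o = 1*4 = 4)
H(D) = 4 + D
n = 2 + 2*√6 (n = 2 + √(7 + (4 + 13)) = 2 + √(7 + 17) = 2 + √24 = 2 + 2*√6 ≈ 6.8990)
-(n - 205)/(o - 5) = -((2 + 2*√6) - 205)/(4 - 5) = -(-203 + 2*√6)/(-1) = -(-203 + 2*√6)*(-1) = -(203 - 2*√6) = -203 + 2*√6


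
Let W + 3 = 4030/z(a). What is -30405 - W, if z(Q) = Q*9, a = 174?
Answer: -23806781/783 ≈ -30405.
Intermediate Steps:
z(Q) = 9*Q
W = -334/783 (W = -3 + 4030/((9*174)) = -3 + 4030/1566 = -3 + 4030*(1/1566) = -3 + 2015/783 = -334/783 ≈ -0.42656)
-30405 - W = -30405 - 1*(-334/783) = -30405 + 334/783 = -23806781/783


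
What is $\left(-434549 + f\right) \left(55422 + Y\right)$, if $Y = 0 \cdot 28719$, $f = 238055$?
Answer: $-10890090468$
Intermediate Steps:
$Y = 0$
$\left(-434549 + f\right) \left(55422 + Y\right) = \left(-434549 + 238055\right) \left(55422 + 0\right) = \left(-196494\right) 55422 = -10890090468$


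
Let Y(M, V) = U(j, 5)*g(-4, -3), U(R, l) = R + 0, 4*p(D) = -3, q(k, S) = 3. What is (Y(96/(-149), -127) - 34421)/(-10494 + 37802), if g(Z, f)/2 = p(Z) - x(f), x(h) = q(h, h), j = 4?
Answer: -34451/27308 ≈ -1.2616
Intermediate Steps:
p(D) = -¾ (p(D) = (¼)*(-3) = -¾)
U(R, l) = R
x(h) = 3
g(Z, f) = -15/2 (g(Z, f) = 2*(-¾ - 1*3) = 2*(-¾ - 3) = 2*(-15/4) = -15/2)
Y(M, V) = -30 (Y(M, V) = 4*(-15/2) = -30)
(Y(96/(-149), -127) - 34421)/(-10494 + 37802) = (-30 - 34421)/(-10494 + 37802) = -34451/27308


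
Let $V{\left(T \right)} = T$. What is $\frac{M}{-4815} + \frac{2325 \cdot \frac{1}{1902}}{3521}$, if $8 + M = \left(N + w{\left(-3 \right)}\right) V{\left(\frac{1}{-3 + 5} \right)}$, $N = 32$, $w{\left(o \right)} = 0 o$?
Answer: $- \frac{14126887}{10748591910} \approx -0.0013143$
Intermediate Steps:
$w{\left(o \right)} = 0$
$M = 8$ ($M = -8 + \frac{32 + 0}{-3 + 5} = -8 + \frac{32}{2} = -8 + 32 \cdot \frac{1}{2} = -8 + 16 = 8$)
$\frac{M}{-4815} + \frac{2325 \cdot \frac{1}{1902}}{3521} = \frac{8}{-4815} + \frac{2325 \cdot \frac{1}{1902}}{3521} = 8 \left(- \frac{1}{4815}\right) + 2325 \cdot \frac{1}{1902} \cdot \frac{1}{3521} = - \frac{8}{4815} + \frac{775}{634} \cdot \frac{1}{3521} = - \frac{8}{4815} + \frac{775}{2232314} = - \frac{14126887}{10748591910}$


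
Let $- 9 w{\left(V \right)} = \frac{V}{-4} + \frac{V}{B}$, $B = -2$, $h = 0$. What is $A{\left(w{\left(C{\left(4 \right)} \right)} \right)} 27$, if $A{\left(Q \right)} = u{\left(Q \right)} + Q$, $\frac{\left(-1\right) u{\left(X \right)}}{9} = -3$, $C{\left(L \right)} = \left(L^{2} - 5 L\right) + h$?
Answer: $720$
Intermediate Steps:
$C{\left(L \right)} = L^{2} - 5 L$ ($C{\left(L \right)} = \left(L^{2} - 5 L\right) + 0 = L^{2} - 5 L$)
$u{\left(X \right)} = 27$ ($u{\left(X \right)} = \left(-9\right) \left(-3\right) = 27$)
$w{\left(V \right)} = \frac{V}{12}$ ($w{\left(V \right)} = - \frac{\frac{V}{-4} + \frac{V}{-2}}{9} = - \frac{V \left(- \frac{1}{4}\right) + V \left(- \frac{1}{2}\right)}{9} = - \frac{- \frac{V}{4} - \frac{V}{2}}{9} = - \frac{\left(- \frac{3}{4}\right) V}{9} = \frac{V}{12}$)
$A{\left(Q \right)} = 27 + Q$
$A{\left(w{\left(C{\left(4 \right)} \right)} \right)} 27 = \left(27 + \frac{4 \left(-5 + 4\right)}{12}\right) 27 = \left(27 + \frac{4 \left(-1\right)}{12}\right) 27 = \left(27 + \frac{1}{12} \left(-4\right)\right) 27 = \left(27 - \frac{1}{3}\right) 27 = \frac{80}{3} \cdot 27 = 720$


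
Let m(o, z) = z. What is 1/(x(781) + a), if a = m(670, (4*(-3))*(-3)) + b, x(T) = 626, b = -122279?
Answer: -1/121617 ≈ -8.2225e-6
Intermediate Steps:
a = -122243 (a = (4*(-3))*(-3) - 122279 = -12*(-3) - 122279 = 36 - 122279 = -122243)
1/(x(781) + a) = 1/(626 - 122243) = 1/(-121617) = -1/121617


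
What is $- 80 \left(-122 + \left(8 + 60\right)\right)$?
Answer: $4320$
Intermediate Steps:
$- 80 \left(-122 + \left(8 + 60\right)\right) = - 80 \left(-122 + 68\right) = \left(-80\right) \left(-54\right) = 4320$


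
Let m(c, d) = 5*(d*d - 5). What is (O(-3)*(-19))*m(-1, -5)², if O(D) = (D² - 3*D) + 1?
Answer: -3610000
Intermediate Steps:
O(D) = 1 + D² - 3*D
m(c, d) = -25 + 5*d² (m(c, d) = 5*(d² - 5) = 5*(-5 + d²) = -25 + 5*d²)
(O(-3)*(-19))*m(-1, -5)² = ((1 + (-3)² - 3*(-3))*(-19))*(-25 + 5*(-5)²)² = ((1 + 9 + 9)*(-19))*(-25 + 5*25)² = (19*(-19))*(-25 + 125)² = -361*100² = -361*10000 = -3610000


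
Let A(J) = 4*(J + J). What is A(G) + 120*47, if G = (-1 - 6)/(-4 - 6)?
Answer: 28228/5 ≈ 5645.6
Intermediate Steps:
G = 7/10 (G = -7/(-10) = -7*(-⅒) = 7/10 ≈ 0.70000)
A(J) = 8*J (A(J) = 4*(2*J) = 8*J)
A(G) + 120*47 = 8*(7/10) + 120*47 = 28/5 + 5640 = 28228/5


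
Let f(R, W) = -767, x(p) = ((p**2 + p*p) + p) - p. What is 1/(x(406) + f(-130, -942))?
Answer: 1/328905 ≈ 3.0404e-6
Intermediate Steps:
x(p) = 2*p**2 (x(p) = ((p**2 + p**2) + p) - p = (2*p**2 + p) - p = (p + 2*p**2) - p = 2*p**2)
1/(x(406) + f(-130, -942)) = 1/(2*406**2 - 767) = 1/(2*164836 - 767) = 1/(329672 - 767) = 1/328905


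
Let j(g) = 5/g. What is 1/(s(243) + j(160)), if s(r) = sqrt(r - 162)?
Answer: 32/289 ≈ 0.11073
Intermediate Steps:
s(r) = sqrt(-162 + r)
1/(s(243) + j(160)) = 1/(sqrt(-162 + 243) + 5/160) = 1/(sqrt(81) + 5*(1/160)) = 1/(9 + 1/32) = 1/(289/32) = 32/289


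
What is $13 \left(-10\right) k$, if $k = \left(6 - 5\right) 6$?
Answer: $-780$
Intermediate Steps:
$k = 6$ ($k = 1 \cdot 6 = 6$)
$13 \left(-10\right) k = 13 \left(-10\right) 6 = \left(-130\right) 6 = -780$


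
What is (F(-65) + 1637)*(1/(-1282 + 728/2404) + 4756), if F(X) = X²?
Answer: 10737853909269/385150 ≈ 2.7880e+7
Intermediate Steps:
(F(-65) + 1637)*(1/(-1282 + 728/2404) + 4756) = ((-65)² + 1637)*(1/(-1282 + 728/2404) + 4756) = (4225 + 1637)*(1/(-1282 + 728*(1/2404)) + 4756) = 5862*(1/(-1282 + 182/601) + 4756) = 5862*(1/(-770300/601) + 4756) = 5862*(-601/770300 + 4756) = 5862*(3663546199/770300) = 10737853909269/385150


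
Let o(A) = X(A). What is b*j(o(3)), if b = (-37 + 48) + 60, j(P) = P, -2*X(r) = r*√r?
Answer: -213*√3/2 ≈ -184.46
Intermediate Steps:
X(r) = -r^(3/2)/2 (X(r) = -r*√r/2 = -r^(3/2)/2)
o(A) = -A^(3/2)/2
b = 71 (b = 11 + 60 = 71)
b*j(o(3)) = 71*(-3*√3/2) = -213*√3/2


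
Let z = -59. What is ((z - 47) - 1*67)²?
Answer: 29929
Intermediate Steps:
((z - 47) - 1*67)² = ((-59 - 47) - 1*67)² = (-106 - 67)² = (-173)² = 29929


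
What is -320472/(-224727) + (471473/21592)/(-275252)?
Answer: 634845478668659/445202253852256 ≈ 1.4260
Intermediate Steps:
-320472/(-224727) + (471473/21592)/(-275252) = -320472*(-1/224727) + (471473*(1/21592))*(-1/275252) = 106824/74909 + (471473/21592)*(-1/275252) = 106824/74909 - 471473/5943241184 = 634845478668659/445202253852256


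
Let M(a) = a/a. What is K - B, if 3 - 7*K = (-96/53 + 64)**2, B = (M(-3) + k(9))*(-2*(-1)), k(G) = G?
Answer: -11248449/19663 ≈ -572.06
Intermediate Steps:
M(a) = 1
B = 20 (B = (1 + 9)*(-2*(-1)) = 10*2 = 20)
K = -10855189/19663 (K = 3/7 - (-96/53 + 64)**2/7 = 3/7 - (3296/53)**2/7 = 3/7 - 1/7*10863616/2809 = 3/7 - 10863616/19663 = -10855189/19663 ≈ -552.06)
K - B = -10855189/19663 - 1*20 = -10855189/19663 - 20 = -11248449/19663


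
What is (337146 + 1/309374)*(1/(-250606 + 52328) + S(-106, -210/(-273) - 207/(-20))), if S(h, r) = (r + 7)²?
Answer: 45898929365767410301699/414672311890720 ≈ 1.1069e+8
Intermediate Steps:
S(h, r) = (7 + r)²
(337146 + 1/309374)*(1/(-250606 + 52328) + S(-106, -210/(-273) - 207/(-20))) = (337146 + 1/309374)*(1/(-250606 + 52328) + (7 + (-210/(-273) - 207/(-20)))²) = (337146 + 1/309374)*(1/(-198278) + (7 + (-210*(-1/273) - 207*(-1/20)))²) = 104304206605*(-1/198278 + (7 + (10/13 + 207/20))²)/309374 = 104304206605*(-1/198278 + (7 + 2891/260)²)/309374 = 104304206605*(-1/198278 + (4711/260)²)/309374 = 104304206605*(-1/198278 + 22193521/67600)/309374 = (104304206605/309374)*(2200243444619/6701796400) = 45898929365767410301699/414672311890720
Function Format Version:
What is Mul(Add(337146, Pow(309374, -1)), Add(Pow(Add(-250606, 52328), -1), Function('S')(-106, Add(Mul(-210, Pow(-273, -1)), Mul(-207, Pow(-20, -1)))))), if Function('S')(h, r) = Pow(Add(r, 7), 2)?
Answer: Rational(45898929365767410301699, 414672311890720) ≈ 1.1069e+8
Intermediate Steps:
Function('S')(h, r) = Pow(Add(7, r), 2)
Mul(Add(337146, Pow(309374, -1)), Add(Pow(Add(-250606, 52328), -1), Function('S')(-106, Add(Mul(-210, Pow(-273, -1)), Mul(-207, Pow(-20, -1)))))) = Mul(Add(337146, Pow(309374, -1)), Add(Pow(Add(-250606, 52328), -1), Pow(Add(7, Add(Mul(-210, Pow(-273, -1)), Mul(-207, Pow(-20, -1)))), 2))) = Mul(Add(337146, Rational(1, 309374)), Add(Pow(-198278, -1), Pow(Add(7, Add(Mul(-210, Rational(-1, 273)), Mul(-207, Rational(-1, 20)))), 2))) = Mul(Rational(104304206605, 309374), Add(Rational(-1, 198278), Pow(Add(7, Add(Rational(10, 13), Rational(207, 20))), 2))) = Mul(Rational(104304206605, 309374), Add(Rational(-1, 198278), Pow(Add(7, Rational(2891, 260)), 2))) = Mul(Rational(104304206605, 309374), Add(Rational(-1, 198278), Pow(Rational(4711, 260), 2))) = Mul(Rational(104304206605, 309374), Add(Rational(-1, 198278), Rational(22193521, 67600))) = Mul(Rational(104304206605, 309374), Rational(2200243444619, 6701796400)) = Rational(45898929365767410301699, 414672311890720)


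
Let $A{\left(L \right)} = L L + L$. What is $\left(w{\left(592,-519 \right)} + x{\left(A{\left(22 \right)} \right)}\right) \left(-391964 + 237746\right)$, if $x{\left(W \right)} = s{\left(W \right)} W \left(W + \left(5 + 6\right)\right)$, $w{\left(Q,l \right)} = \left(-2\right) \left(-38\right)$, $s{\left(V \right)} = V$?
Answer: $-20413942761984$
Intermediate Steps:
$w{\left(Q,l \right)} = 76$
$A{\left(L \right)} = L + L^{2}$ ($A{\left(L \right)} = L^{2} + L = L + L^{2}$)
$x{\left(W \right)} = W^{2} \left(11 + W\right)$ ($x{\left(W \right)} = W W \left(W + \left(5 + 6\right)\right) = W^{2} \left(W + 11\right) = W^{2} \left(11 + W\right)$)
$\left(w{\left(592,-519 \right)} + x{\left(A{\left(22 \right)} \right)}\right) \left(-391964 + 237746\right) = \left(76 + \left(22 \left(1 + 22\right)\right)^{2} \left(11 + 22 \left(1 + 22\right)\right)\right) \left(-391964 + 237746\right) = \left(76 + \left(22 \cdot 23\right)^{2} \left(11 + 22 \cdot 23\right)\right) \left(-154218\right) = \left(76 + 506^{2} \left(11 + 506\right)\right) \left(-154218\right) = \left(76 + 256036 \cdot 517\right) \left(-154218\right) = \left(76 + 132370612\right) \left(-154218\right) = 132370688 \left(-154218\right) = -20413942761984$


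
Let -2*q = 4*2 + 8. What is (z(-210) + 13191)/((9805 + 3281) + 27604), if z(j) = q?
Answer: 13183/40690 ≈ 0.32399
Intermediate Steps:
q = -8 (q = -(4*2 + 8)/2 = -(8 + 8)/2 = -½*16 = -8)
z(j) = -8
(z(-210) + 13191)/((9805 + 3281) + 27604) = (-8 + 13191)/((9805 + 3281) + 27604) = 13183/(13086 + 27604) = 13183/40690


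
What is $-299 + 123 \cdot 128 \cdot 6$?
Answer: $94165$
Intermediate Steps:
$-299 + 123 \cdot 128 \cdot 6 = -299 + 123 \cdot 768 = -299 + 94464 = 94165$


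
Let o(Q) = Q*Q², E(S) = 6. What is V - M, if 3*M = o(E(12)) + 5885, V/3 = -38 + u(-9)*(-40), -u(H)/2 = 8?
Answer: -683/3 ≈ -227.67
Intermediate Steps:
u(H) = -16 (u(H) = -2*8 = -16)
o(Q) = Q³
V = 1806 (V = 3*(-38 - 16*(-40)) = 3*(-38 + 640) = 3*602 = 1806)
M = 6101/3 (M = (6³ + 5885)/3 = (216 + 5885)/3 = (⅓)*6101 = 6101/3 ≈ 2033.7)
V - M = 1806 - 1*6101/3 = 1806 - 6101/3 = -683/3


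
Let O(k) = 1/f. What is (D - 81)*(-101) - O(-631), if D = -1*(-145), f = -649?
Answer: -4195135/649 ≈ -6464.0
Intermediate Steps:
O(k) = -1/649 (O(k) = 1/(-649) = -1/649)
D = 145
(D - 81)*(-101) - O(-631) = (145 - 81)*(-101) - 1*(-1/649) = 64*(-101) + 1/649 = -6464 + 1/649 = -4195135/649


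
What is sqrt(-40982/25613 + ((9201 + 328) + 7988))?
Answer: sqrt(11490553723607)/25613 ≈ 132.35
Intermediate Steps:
sqrt(-40982/25613 + ((9201 + 328) + 7988)) = sqrt(-40982*1/25613 + (9529 + 7988)) = sqrt(-40982/25613 + 17517) = sqrt(448621939/25613) = sqrt(11490553723607)/25613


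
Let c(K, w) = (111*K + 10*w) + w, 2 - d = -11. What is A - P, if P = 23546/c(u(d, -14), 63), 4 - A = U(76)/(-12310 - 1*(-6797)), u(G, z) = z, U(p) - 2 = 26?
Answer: 148819978/4746693 ≈ 31.352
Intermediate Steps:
U(p) = 28 (U(p) = 2 + 26 = 28)
d = 13 (d = 2 - 1*(-11) = 2 + 11 = 13)
c(K, w) = 11*w + 111*K (c(K, w) = (10*w + 111*K) + w = 11*w + 111*K)
A = 22080/5513 (A = 4 - 28/(-12310 - 1*(-6797)) = 4 - 28/(-12310 + 6797) = 4 - 28/(-5513) = 4 - 28*(-1)/5513 = 4 - 1*(-28/5513) = 4 + 28/5513 = 22080/5513 ≈ 4.0051)
P = -23546/861 (P = 23546/(11*63 + 111*(-14)) = 23546/(693 - 1554) = 23546/(-861) = 23546*(-1/861) = -23546/861 ≈ -27.347)
A - P = 22080/5513 - 1*(-23546/861) = 22080/5513 + 23546/861 = 148819978/4746693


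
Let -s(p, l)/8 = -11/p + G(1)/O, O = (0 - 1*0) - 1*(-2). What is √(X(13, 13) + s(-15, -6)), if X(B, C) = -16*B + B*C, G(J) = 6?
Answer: I*√15495/15 ≈ 8.2986*I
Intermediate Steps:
O = 2 (O = (0 + 0) + 2 = 0 + 2 = 2)
s(p, l) = -24 + 88/p (s(p, l) = -8*(-11/p + 6/2) = -8*(-11/p + 6*(½)) = -8*(-11/p + 3) = -8*(3 - 11/p) = -24 + 88/p)
√(X(13, 13) + s(-15, -6)) = √(13*(-16 + 13) + (-24 + 88/(-15))) = √(13*(-3) + (-24 + 88*(-1/15))) = √(-39 + (-24 - 88/15)) = √(-39 - 448/15) = √(-1033/15) = I*√15495/15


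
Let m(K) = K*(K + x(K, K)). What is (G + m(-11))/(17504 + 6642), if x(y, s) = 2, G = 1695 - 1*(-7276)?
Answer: 4535/12073 ≈ 0.37563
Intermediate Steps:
G = 8971 (G = 1695 + 7276 = 8971)
m(K) = K*(2 + K) (m(K) = K*(K + 2) = K*(2 + K))
(G + m(-11))/(17504 + 6642) = (8971 - 11*(2 - 11))/(17504 + 6642) = (8971 - 11*(-9))/24146 = (8971 + 99)*(1/24146) = 9070*(1/24146) = 4535/12073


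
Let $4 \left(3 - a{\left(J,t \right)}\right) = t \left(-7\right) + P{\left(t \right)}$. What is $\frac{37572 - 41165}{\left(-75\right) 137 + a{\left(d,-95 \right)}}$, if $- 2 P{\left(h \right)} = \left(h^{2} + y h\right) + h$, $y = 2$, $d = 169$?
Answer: $\frac{14372}{37383} \approx 0.38445$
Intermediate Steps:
$P{\left(h \right)} = - \frac{3 h}{2} - \frac{h^{2}}{2}$ ($P{\left(h \right)} = - \frac{\left(h^{2} + 2 h\right) + h}{2} = - \frac{h^{2} + 3 h}{2} = - \frac{3 h}{2} - \frac{h^{2}}{2}$)
$a{\left(J,t \right)} = 3 + \frac{7 t}{4} + \frac{t \left(3 + t\right)}{8}$ ($a{\left(J,t \right)} = 3 - \frac{t \left(-7\right) - \frac{t \left(3 + t\right)}{2}}{4} = 3 - \frac{- 7 t - \frac{t \left(3 + t\right)}{2}}{4} = 3 + \left(\frac{7 t}{4} + \frac{t \left(3 + t\right)}{8}\right) = 3 + \frac{7 t}{4} + \frac{t \left(3 + t\right)}{8}$)
$\frac{37572 - 41165}{\left(-75\right) 137 + a{\left(d,-95 \right)}} = \frac{37572 - 41165}{\left(-75\right) 137 + \left(3 + \frac{\left(-95\right)^{2}}{8} + \frac{17}{8} \left(-95\right)\right)} = - \frac{3593}{-10275 + \left(3 + \frac{1}{8} \cdot 9025 - \frac{1615}{8}\right)} = - \frac{3593}{-10275 + \left(3 + \frac{9025}{8} - \frac{1615}{8}\right)} = - \frac{3593}{-10275 + \frac{3717}{4}} = - \frac{3593}{- \frac{37383}{4}} = \left(-3593\right) \left(- \frac{4}{37383}\right) = \frac{14372}{37383}$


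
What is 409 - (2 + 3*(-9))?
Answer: 434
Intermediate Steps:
409 - (2 + 3*(-9)) = 409 - (2 - 27) = 409 - 1*(-25) = 409 + 25 = 434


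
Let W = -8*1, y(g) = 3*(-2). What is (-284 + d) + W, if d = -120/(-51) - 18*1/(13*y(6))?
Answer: -63961/221 ≈ -289.42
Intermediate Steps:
y(g) = -6
W = -8
d = 571/221 (d = -120/(-51) - 18/((-6*13)) = -120*(-1/51) - 18/(-78) = 40/17 - 18*(-1/78) = 40/17 + 3/13 = 571/221 ≈ 2.5837)
(-284 + d) + W = (-284 + 571/221) - 8 = -62193/221 - 8 = -63961/221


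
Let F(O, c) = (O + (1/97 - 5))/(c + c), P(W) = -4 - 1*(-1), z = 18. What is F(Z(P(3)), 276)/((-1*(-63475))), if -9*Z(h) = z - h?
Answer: -2131/10196116200 ≈ -2.0900e-7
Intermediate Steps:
P(W) = -3 (P(W) = -4 + 1 = -3)
Z(h) = -2 + h/9 (Z(h) = -(18 - h)/9 = -2 + h/9)
F(O, c) = (-484/97 + O)/(2*c) (F(O, c) = (O + (1/97 - 5))/((2*c)) = (O - 484/97)*(1/(2*c)) = (-484/97 + O)*(1/(2*c)) = (-484/97 + O)/(2*c))
F(Z(P(3)), 276)/((-1*(-63475))) = ((1/194)*(-484 + 97*(-2 + (1/9)*(-3)))/276)/((-1*(-63475))) = ((1/194)*(1/276)*(-484 + 97*(-2 - 1/3)))/63475 = ((1/194)*(1/276)*(-484 + 97*(-7/3)))*(1/63475) = ((1/194)*(1/276)*(-484 - 679/3))*(1/63475) = ((1/194)*(1/276)*(-2131/3))*(1/63475) = -2131/160632*1/63475 = -2131/10196116200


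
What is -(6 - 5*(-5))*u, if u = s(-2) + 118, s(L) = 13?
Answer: -4061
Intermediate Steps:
u = 131 (u = 13 + 118 = 131)
-(6 - 5*(-5))*u = -(6 - 5*(-5))*131 = -(6 + 25)*131 = -31*131 = -1*4061 = -4061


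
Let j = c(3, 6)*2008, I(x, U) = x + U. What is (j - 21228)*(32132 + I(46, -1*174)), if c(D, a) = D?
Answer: -486588816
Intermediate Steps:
I(x, U) = U + x
j = 6024 (j = 3*2008 = 6024)
(j - 21228)*(32132 + I(46, -1*174)) = (6024 - 21228)*(32132 + (-1*174 + 46)) = -15204*(32132 + (-174 + 46)) = -15204*(32132 - 128) = -15204*32004 = -486588816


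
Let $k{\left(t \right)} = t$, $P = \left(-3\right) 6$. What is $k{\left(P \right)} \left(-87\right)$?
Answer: $1566$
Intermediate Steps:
$P = -18$
$k{\left(P \right)} \left(-87\right) = \left(-18\right) \left(-87\right) = 1566$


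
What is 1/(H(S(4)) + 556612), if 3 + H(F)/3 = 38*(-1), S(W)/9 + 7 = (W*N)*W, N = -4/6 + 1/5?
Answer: 1/556489 ≈ 1.7970e-6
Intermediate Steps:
N = -7/15 (N = -4*⅙ + 1*(⅕) = -⅔ + ⅕ = -7/15 ≈ -0.46667)
S(W) = -63 - 21*W²/5 (S(W) = -63 + 9*((W*(-7/15))*W) = -63 + 9*((-7*W/15)*W) = -63 + 9*(-7*W²/15) = -63 - 21*W²/5)
H(F) = -123 (H(F) = -9 + 3*(38*(-1)) = -9 + 3*(-38) = -9 - 114 = -123)
1/(H(S(4)) + 556612) = 1/(-123 + 556612) = 1/556489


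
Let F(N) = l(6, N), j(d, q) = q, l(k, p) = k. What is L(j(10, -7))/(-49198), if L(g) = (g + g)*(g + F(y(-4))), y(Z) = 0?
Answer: -7/24599 ≈ -0.00028456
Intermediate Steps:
F(N) = 6
L(g) = 2*g*(6 + g) (L(g) = (g + g)*(g + 6) = (2*g)*(6 + g) = 2*g*(6 + g))
L(j(10, -7))/(-49198) = (2*(-7)*(6 - 7))/(-49198) = (2*(-7)*(-1))*(-1/49198) = 14*(-1/49198) = -7/24599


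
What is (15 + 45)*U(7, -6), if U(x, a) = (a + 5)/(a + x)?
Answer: -60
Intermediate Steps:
U(x, a) = (5 + a)/(a + x)
(15 + 45)*U(7, -6) = (15 + 45)*((5 - 6)/(-6 + 7)) = 60*(-1/1) = 60*(1*(-1)) = 60*(-1) = -60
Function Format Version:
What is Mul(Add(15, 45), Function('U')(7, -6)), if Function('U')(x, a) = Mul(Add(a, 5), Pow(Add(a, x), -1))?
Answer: -60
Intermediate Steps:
Function('U')(x, a) = Mul(Pow(Add(a, x), -1), Add(5, a)) (Function('U')(x, a) = Mul(Add(5, a), Pow(Add(a, x), -1)) = Mul(Pow(Add(a, x), -1), Add(5, a)))
Mul(Add(15, 45), Function('U')(7, -6)) = Mul(Add(15, 45), Mul(Pow(Add(-6, 7), -1), Add(5, -6))) = Mul(60, Mul(Pow(1, -1), -1)) = Mul(60, Mul(1, -1)) = Mul(60, -1) = -60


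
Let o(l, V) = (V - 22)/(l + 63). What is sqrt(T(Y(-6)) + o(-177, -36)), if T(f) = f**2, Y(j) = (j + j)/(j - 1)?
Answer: sqrt(548853)/399 ≈ 1.8568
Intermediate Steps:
o(l, V) = (-22 + V)/(63 + l)
Y(j) = 2*j/(-1 + j) (Y(j) = (2*j)/(-1 + j) = 2*j/(-1 + j))
sqrt(T(Y(-6)) + o(-177, -36)) = sqrt((2*(-6)/(-1 - 6))**2 + (-22 - 36)/(63 - 177)) = sqrt((2*(-6)/(-7))**2 - 58/(-114)) = sqrt((2*(-6)*(-1/7))**2 - 1/114*(-58)) = sqrt((12/7)**2 + 29/57) = sqrt(144/49 + 29/57) = sqrt(9629/2793) = sqrt(548853)/399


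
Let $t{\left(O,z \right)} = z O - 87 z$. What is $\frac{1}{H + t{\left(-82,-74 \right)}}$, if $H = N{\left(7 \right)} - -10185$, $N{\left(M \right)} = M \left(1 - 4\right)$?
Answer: $\frac{1}{22670} \approx 4.4111 \cdot 10^{-5}$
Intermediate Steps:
$t{\left(O,z \right)} = - 87 z + O z$ ($t{\left(O,z \right)} = O z - 87 z = - 87 z + O z$)
$N{\left(M \right)} = - 3 M$ ($N{\left(M \right)} = M \left(-3\right) = - 3 M$)
$H = 10164$ ($H = \left(-3\right) 7 - -10185 = -21 + 10185 = 10164$)
$\frac{1}{H + t{\left(-82,-74 \right)}} = \frac{1}{10164 - 74 \left(-87 - 82\right)} = \frac{1}{10164 - -12506} = \frac{1}{10164 + 12506} = \frac{1}{22670}$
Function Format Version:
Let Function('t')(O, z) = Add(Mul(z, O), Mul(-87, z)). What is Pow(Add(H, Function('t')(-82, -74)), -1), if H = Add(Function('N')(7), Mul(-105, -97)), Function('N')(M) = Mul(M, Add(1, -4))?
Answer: Rational(1, 22670) ≈ 4.4111e-5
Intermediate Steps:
Function('t')(O, z) = Add(Mul(-87, z), Mul(O, z)) (Function('t')(O, z) = Add(Mul(O, z), Mul(-87, z)) = Add(Mul(-87, z), Mul(O, z)))
Function('N')(M) = Mul(-3, M) (Function('N')(M) = Mul(M, -3) = Mul(-3, M))
H = 10164 (H = Add(Mul(-3, 7), Mul(-105, -97)) = Add(-21, 10185) = 10164)
Pow(Add(H, Function('t')(-82, -74)), -1) = Pow(Add(10164, Mul(-74, Add(-87, -82))), -1) = Pow(Add(10164, Mul(-74, -169)), -1) = Pow(Add(10164, 12506), -1) = Pow(22670, -1) = Rational(1, 22670)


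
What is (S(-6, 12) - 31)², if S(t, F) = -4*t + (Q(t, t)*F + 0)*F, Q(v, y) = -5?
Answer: 528529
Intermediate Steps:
S(t, F) = -5*F² - 4*t (S(t, F) = -4*t + (-5*F + 0)*F = -4*t + (-5*F)*F = -4*t - 5*F² = -5*F² - 4*t)
(S(-6, 12) - 31)² = ((-5*12² - 4*(-6)) - 31)² = ((-5*144 + 24) - 31)² = ((-720 + 24) - 31)² = (-696 - 31)² = (-727)² = 528529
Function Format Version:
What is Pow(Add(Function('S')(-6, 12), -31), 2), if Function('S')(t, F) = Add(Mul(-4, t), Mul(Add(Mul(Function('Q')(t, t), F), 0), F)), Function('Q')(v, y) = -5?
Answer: 528529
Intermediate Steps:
Function('S')(t, F) = Add(Mul(-5, Pow(F, 2)), Mul(-4, t)) (Function('S')(t, F) = Add(Mul(-4, t), Mul(Add(Mul(-5, F), 0), F)) = Add(Mul(-4, t), Mul(Mul(-5, F), F)) = Add(Mul(-4, t), Mul(-5, Pow(F, 2))) = Add(Mul(-5, Pow(F, 2)), Mul(-4, t)))
Pow(Add(Function('S')(-6, 12), -31), 2) = Pow(Add(Add(Mul(-5, Pow(12, 2)), Mul(-4, -6)), -31), 2) = Pow(Add(Add(Mul(-5, 144), 24), -31), 2) = Pow(Add(Add(-720, 24), -31), 2) = Pow(Add(-696, -31), 2) = Pow(-727, 2) = 528529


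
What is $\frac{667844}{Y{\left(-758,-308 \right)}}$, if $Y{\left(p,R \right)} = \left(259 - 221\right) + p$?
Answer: $- \frac{166961}{180} \approx -927.56$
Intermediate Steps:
$Y{\left(p,R \right)} = 38 + p$
$\frac{667844}{Y{\left(-758,-308 \right)}} = \frac{667844}{38 - 758} = \frac{667844}{-720} = 667844 \left(- \frac{1}{720}\right) = - \frac{166961}{180}$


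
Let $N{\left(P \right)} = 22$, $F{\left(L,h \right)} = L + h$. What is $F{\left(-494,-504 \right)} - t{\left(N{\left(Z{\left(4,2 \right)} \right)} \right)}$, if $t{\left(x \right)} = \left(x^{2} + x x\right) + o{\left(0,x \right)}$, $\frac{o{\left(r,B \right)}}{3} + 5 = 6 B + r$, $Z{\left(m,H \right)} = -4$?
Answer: $-2347$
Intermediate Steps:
$o{\left(r,B \right)} = -15 + 3 r + 18 B$ ($o{\left(r,B \right)} = -15 + 3 \left(6 B + r\right) = -15 + 3 \left(r + 6 B\right) = -15 + \left(3 r + 18 B\right) = -15 + 3 r + 18 B$)
$t{\left(x \right)} = -15 + 2 x^{2} + 18 x$ ($t{\left(x \right)} = \left(x^{2} + x x\right) + \left(-15 + 3 \cdot 0 + 18 x\right) = \left(x^{2} + x^{2}\right) + \left(-15 + 0 + 18 x\right) = 2 x^{2} + \left(-15 + 18 x\right) = -15 + 2 x^{2} + 18 x$)
$F{\left(-494,-504 \right)} - t{\left(N{\left(Z{\left(4,2 \right)} \right)} \right)} = \left(-494 - 504\right) - \left(-15 + 2 \cdot 22^{2} + 18 \cdot 22\right) = -998 - \left(-15 + 2 \cdot 484 + 396\right) = -998 - \left(-15 + 968 + 396\right) = -998 - 1349 = -2347$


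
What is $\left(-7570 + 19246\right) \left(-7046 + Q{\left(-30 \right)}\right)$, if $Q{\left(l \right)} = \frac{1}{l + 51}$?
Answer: $-82268540$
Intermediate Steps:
$Q{\left(l \right)} = \frac{1}{51 + l}$
$\left(-7570 + 19246\right) \left(-7046 + Q{\left(-30 \right)}\right) = \left(-7570 + 19246\right) \left(-7046 + \frac{1}{51 - 30}\right) = 11676 \left(-7046 + \frac{1}{21}\right) = 11676 \left(- \frac{147965}{21}\right) = -82268540$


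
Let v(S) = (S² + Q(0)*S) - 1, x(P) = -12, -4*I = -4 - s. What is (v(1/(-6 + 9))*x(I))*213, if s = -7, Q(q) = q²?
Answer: 2272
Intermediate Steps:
I = -¾ (I = -(-4 - 1*(-7))/4 = -(-4 + 7)/4 = -¼*3 = -¾ ≈ -0.75000)
v(S) = -1 + S² (v(S) = (S² + 0²*S) - 1 = (S² + 0*S) - 1 = (S² + 0) - 1 = S² - 1 = -1 + S²)
(v(1/(-6 + 9))*x(I))*213 = ((-1 + (1/(-6 + 9))²)*(-12))*213 = ((-1 + (1/3)²)*(-12))*213 = ((-1 + (⅓)²)*(-12))*213 = ((-1 + ⅑)*(-12))*213 = -8/9*(-12)*213 = (32/3)*213 = 2272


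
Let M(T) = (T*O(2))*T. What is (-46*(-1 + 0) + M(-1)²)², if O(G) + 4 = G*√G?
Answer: 5412 - 2240*√2 ≈ 2244.2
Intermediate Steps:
O(G) = -4 + G^(3/2) (O(G) = -4 + G*√G = -4 + G^(3/2))
M(T) = T²*(-4 + 2*√2) (M(T) = (T*(-4 + 2^(3/2)))*T = (T*(-4 + 2*√2))*T = T²*(-4 + 2*√2))
(-46*(-1 + 0) + M(-1)²)² = (-46*(-1 + 0) + (2*(-1)²*(-2 + √2))²)² = (-46*(-1) + (2*1*(-2 + √2))²)² = (46 + (-4 + 2*√2)²)²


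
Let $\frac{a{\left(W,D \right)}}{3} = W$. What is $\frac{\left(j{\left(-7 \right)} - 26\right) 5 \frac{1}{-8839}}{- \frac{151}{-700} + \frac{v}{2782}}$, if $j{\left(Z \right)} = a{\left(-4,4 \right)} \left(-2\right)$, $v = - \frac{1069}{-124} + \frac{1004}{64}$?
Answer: $\frac{2414776000}{479075063977} \approx 0.0050405$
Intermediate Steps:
$a{\left(W,D \right)} = 3 W$
$v = \frac{12057}{496}$ ($v = \left(-1069\right) \left(- \frac{1}{124}\right) + 1004 \cdot \frac{1}{64} = \frac{1069}{124} + \frac{251}{16} = \frac{12057}{496} \approx 24.308$)
$j{\left(Z \right)} = 24$ ($j{\left(Z \right)} = 3 \left(-4\right) \left(-2\right) = \left(-12\right) \left(-2\right) = 24$)
$\frac{\left(j{\left(-7 \right)} - 26\right) 5 \frac{1}{-8839}}{- \frac{151}{-700} + \frac{v}{2782}} = \frac{\left(24 - 26\right) 5 \frac{1}{-8839}}{- \frac{151}{-700} + \frac{12057}{496 \cdot 2782}} = \frac{\left(-2\right) 5 \left(- \frac{1}{8839}\right)}{\left(-151\right) \left(- \frac{1}{700}\right) + \frac{12057}{496} \cdot \frac{1}{2782}} = \frac{\left(-10\right) \left(- \frac{1}{8839}\right)}{\frac{151}{700} + \frac{12057}{1379872}} = \frac{10}{8839 \cdot \frac{54200143}{241477600}} = \frac{10}{8839} \cdot \frac{241477600}{54200143} = \frac{2414776000}{479075063977}$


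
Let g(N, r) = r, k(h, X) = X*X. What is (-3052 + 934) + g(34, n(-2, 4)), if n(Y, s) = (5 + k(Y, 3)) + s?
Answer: -2100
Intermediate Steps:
k(h, X) = X²
n(Y, s) = 14 + s (n(Y, s) = (5 + 3²) + s = (5 + 9) + s = 14 + s)
(-3052 + 934) + g(34, n(-2, 4)) = (-3052 + 934) + (14 + 4) = -2118 + 18 = -2100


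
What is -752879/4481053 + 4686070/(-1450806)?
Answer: -11045404701092/3250569289359 ≈ -3.3980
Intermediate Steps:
-752879/4481053 + 4686070/(-1450806) = -752879*1/4481053 + 4686070*(-1/1450806) = -752879/4481053 - 2343035/725403 = -11045404701092/3250569289359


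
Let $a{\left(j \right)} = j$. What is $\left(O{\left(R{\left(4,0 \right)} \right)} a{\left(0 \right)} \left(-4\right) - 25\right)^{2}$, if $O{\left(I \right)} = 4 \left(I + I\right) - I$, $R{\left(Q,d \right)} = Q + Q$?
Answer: $625$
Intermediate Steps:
$R{\left(Q,d \right)} = 2 Q$
$O{\left(I \right)} = 7 I$ ($O{\left(I \right)} = 4 \cdot 2 I - I = 8 I - I = 7 I$)
$\left(O{\left(R{\left(4,0 \right)} \right)} a{\left(0 \right)} \left(-4\right) - 25\right)^{2} = \left(7 \cdot 2 \cdot 4 \cdot 0 \left(-4\right) - 25\right)^{2} = \left(7 \cdot 8 \cdot 0 \left(-4\right) - 25\right)^{2} = \left(56 \cdot 0 \left(-4\right) - 25\right)^{2} = \left(0 \left(-4\right) - 25\right)^{2} = \left(0 - 25\right)^{2} = \left(-25\right)^{2} = 625$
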